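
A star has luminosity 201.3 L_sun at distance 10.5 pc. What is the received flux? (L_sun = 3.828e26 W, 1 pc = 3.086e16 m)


F = L / (4*pi*d^2) = 7.706e+28 / (4*pi*(3.240e+17)^2) = 5.840e-08

5.840e-08 W/m^2


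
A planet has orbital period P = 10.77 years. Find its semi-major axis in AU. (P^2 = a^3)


a = P^(2/3) = 10.77^(2/3) = 4.8769

4.8769 AU


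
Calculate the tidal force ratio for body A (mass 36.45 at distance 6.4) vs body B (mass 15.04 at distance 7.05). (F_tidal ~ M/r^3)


Ratio = (M1/r1^3) / (M2/r2^3) = (36.45/6.4^3) / (15.04/7.05^3) = 3.2395

3.2395


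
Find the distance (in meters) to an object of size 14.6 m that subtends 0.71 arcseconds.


D = size / theta_rad, theta_rad = 0.71 * pi/(180*3600) = 3.442e-06, D = 4.242e+06

4.242e+06 m


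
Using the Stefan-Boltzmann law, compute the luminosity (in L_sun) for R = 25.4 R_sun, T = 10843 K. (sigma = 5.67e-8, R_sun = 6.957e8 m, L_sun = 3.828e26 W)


R = 25.4 * 6.957e8 m = 1.767078e+10 m. L = 4*pi*R^2*sigma*T^4 = 4*pi*(1.767078e+10)^2 * 5.67e-8 * 10843^4 = 3.075404135e+30 W. L/L_sun = 3.075404135e+30 / 3.828e26 = 8033.9711

8033.9711 L_sun


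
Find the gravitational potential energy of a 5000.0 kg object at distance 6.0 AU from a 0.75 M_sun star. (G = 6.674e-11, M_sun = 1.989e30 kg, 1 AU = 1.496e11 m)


M = 0.75 * 1.989e30 kg = 1.49175e+30 kg; r = 6.0 AU * 1.496e11 m/AU = 8.976e+11 m. U = -GM*m/r = -(6.674e-11 * 1.49175e+30 * 5000.0) / 8.976e+11 = -5.546e+11

-5.546e+11 J


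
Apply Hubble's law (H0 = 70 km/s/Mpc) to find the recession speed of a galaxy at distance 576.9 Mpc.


v = H0 * d = 70 * 576.9 = 40383.0

40383.0 km/s


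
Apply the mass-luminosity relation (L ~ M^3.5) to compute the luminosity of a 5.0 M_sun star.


L/L_sun = (M/M_sun)^3.5 = 5.0^3.5 = 279.5085

279.5085 L_sun


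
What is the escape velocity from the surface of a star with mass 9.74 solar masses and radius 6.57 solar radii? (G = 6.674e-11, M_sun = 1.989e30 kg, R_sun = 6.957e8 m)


M = 9.74 * 1.989e30 kg = 1.937286e+31 kg; R = 6.57 * 6.957e8 m = 4.570749e+09 m. v_esc = sqrt(2GM/R) = sqrt(2 * 6.674e-11 * 1.937286e+31 / 4.570749e+09) = 752161.8162

752161.8162 m/s


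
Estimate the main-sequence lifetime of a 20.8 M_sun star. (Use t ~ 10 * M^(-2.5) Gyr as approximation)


t = 10 * M^(-2.5) = 10 * 20.8^(-2.5) = 0.0051

0.0051 Gyr


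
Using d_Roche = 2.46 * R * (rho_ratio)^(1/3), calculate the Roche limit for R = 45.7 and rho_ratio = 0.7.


d_Roche = 2.46 * 45.7 * 0.7^(1/3) = 99.8199

99.8199


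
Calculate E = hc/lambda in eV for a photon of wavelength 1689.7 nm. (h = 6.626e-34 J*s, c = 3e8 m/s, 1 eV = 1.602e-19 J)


E = hc/lambda = 6.626e-34 * 3e8 / 1.690e-06 = 1.176e-19 J = 0.7343 eV

0.7343 eV


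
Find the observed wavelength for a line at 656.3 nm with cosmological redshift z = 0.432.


lam_obs = lam_emit * (1 + z) = 656.3 * (1 + 0.432) = 939.8216

939.8216 nm


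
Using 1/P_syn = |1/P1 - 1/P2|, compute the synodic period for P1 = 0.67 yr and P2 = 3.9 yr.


1/P_syn = |1/P1 - 1/P2| = |1/0.67 - 1/3.9| => P_syn = 0.809

0.809 years


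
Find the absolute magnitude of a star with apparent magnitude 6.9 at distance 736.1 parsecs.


M = m - 5*log10(d) + 5 = 6.9 - 5*log10(736.1) + 5 = -2.4347

-2.4347


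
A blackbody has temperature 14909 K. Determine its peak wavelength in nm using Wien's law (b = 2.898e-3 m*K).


lam_max = b / T = 2.898e-3 / 14909 = 1.944e-07 m = 194.3792 nm

194.3792 nm


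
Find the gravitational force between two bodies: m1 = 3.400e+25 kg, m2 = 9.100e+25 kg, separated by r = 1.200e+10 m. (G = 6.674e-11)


F = G*m1*m2/r^2 = 6.674e-11 * 3.400e+25 * 9.100e+25 / (1.200e+10)^2 = 6.674e-11 * 3.094e+51 / 1.440e+20 = 1.434e+21

1.434e+21 N


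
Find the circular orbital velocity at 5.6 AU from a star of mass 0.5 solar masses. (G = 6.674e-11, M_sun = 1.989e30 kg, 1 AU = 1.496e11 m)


v = sqrt(GM/r) = sqrt(6.674e-11 * 9.945e+29 / 8.378e+11) = 8900.9361

8900.9361 m/s


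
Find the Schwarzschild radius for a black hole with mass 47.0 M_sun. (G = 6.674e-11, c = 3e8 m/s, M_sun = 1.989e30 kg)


M = 47.0 * 1.989e30 kg = 9.3483e+31 kg. rs = 2GM/c^2 = 2 * 6.674e-11 * 9.3483e+31 / (3e8)^2 = 138645.676

138645.676 m


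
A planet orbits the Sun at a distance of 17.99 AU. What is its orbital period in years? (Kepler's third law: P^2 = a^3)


P = a^(3/2) = 17.99^1.5 = 76.3039

76.3039 years


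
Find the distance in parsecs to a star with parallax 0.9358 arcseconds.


d = 1/p = 1/0.9358 = 1.0686

1.0686 pc


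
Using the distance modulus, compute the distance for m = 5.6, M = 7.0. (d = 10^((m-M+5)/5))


d = 10^((m - M + 5)/5) = 10^((5.6 - 7.0 + 5)/5) = 5.2481

5.2481 pc


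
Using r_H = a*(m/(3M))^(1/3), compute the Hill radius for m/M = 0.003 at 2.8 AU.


r_H = a * (m/3M)^(1/3) = 2.8 * (0.003/3)^(1/3) = 0.28

0.28 AU


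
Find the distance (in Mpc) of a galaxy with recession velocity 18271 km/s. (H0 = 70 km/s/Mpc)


d = v / H0 = 18271 / 70 = 261.0143

261.0143 Mpc


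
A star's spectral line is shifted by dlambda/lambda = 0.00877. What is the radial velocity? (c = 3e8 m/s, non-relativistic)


v = (dlambda/lambda) * c = 0.00877 * 3e8 = 2.631e+06

2.631e+06 m/s


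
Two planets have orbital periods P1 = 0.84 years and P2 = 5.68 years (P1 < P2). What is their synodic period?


1/P_syn = |1/P1 - 1/P2| = |1/0.84 - 1/5.68| => P_syn = 0.9858

0.9858 years


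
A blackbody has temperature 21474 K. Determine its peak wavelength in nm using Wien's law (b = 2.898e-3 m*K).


lam_max = b / T = 2.898e-3 / 21474 = 1.350e-07 m = 134.9539 nm

134.9539 nm


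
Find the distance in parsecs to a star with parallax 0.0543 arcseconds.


d = 1/p = 1/0.0543 = 18.4162

18.4162 pc


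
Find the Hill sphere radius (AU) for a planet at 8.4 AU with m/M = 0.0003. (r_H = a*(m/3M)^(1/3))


r_H = a * (m/3M)^(1/3) = 8.4 * (0.0003/3)^(1/3) = 0.3899

0.3899 AU


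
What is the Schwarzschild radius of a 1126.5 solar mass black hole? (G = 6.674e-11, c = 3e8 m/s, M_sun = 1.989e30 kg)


M = 1126.5 * 1.989e30 kg = 2.2406085e+33 kg. rs = 2GM/c^2 = 2 * 6.674e-11 * 2.2406085e+33 / (3e8)^2 = 3.323e+06

3.323e+06 m


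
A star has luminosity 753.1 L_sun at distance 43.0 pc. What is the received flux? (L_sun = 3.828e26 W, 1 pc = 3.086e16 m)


F = L / (4*pi*d^2) = 2.883e+29 / (4*pi*(1.327e+18)^2) = 1.303e-08

1.303e-08 W/m^2


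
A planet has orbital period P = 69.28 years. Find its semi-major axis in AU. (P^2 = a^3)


a = P^(2/3) = 69.28^(2/3) = 16.8683

16.8683 AU


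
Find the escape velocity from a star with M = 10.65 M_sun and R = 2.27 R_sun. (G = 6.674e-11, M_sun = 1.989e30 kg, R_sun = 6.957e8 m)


M = 10.65 * 1.989e30 kg = 2.118285e+31 kg; R = 2.27 * 6.957e8 m = 1.579239e+09 m. v_esc = sqrt(2GM/R) = sqrt(2 * 6.674e-11 * 2.118285e+31 / 1.579239e+09) = 1.338e+06

1.338e+06 m/s


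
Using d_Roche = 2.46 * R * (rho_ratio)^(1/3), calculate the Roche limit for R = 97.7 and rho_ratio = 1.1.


d_Roche = 2.46 * 97.7 * 1.1^(1/3) = 248.1003

248.1003


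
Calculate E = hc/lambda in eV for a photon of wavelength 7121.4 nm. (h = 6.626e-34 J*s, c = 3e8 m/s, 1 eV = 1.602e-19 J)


E = hc/lambda = 6.626e-34 * 3e8 / 7.121e-06 = 2.791e-20 J = 0.1742 eV

0.1742 eV


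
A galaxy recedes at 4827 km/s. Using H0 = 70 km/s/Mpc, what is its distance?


d = v / H0 = 4827 / 70 = 68.9571

68.9571 Mpc


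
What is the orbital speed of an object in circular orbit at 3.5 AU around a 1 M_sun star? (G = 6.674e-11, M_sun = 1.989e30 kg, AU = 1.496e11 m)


v = sqrt(GM/r) = sqrt(6.674e-11 * 1.989e+30 / 5.236e+11) = 15922.4786

15922.4786 m/s


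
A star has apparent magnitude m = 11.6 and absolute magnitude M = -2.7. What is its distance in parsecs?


d = 10^((m - M + 5)/5) = 10^((11.6 - -2.7 + 5)/5) = 7244.3596

7244.3596 pc


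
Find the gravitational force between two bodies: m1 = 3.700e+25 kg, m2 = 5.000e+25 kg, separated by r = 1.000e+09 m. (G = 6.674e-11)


F = G*m1*m2/r^2 = 6.674e-11 * 3.700e+25 * 5.000e+25 / (1.000e+09)^2 = 6.674e-11 * 1.850e+51 / 1.000e+18 = 1.235e+23

1.235e+23 N


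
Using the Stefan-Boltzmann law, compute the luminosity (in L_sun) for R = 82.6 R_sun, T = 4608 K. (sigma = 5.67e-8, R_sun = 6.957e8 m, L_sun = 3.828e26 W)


R = 82.6 * 6.957e8 m = 5.746482e+10 m. L = 4*pi*R^2*sigma*T^4 = 4*pi*(5.746482e+10)^2 * 5.67e-8 * 4608^4 = 1.060832719e+30 W. L/L_sun = 1.060832719e+30 / 3.828e26 = 2771.2453

2771.2453 L_sun


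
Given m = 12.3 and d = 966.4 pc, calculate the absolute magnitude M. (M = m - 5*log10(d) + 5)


M = m - 5*log10(d) + 5 = 12.3 - 5*log10(966.4) + 5 = 2.3742

2.3742


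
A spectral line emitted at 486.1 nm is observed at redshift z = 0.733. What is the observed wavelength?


lam_obs = lam_emit * (1 + z) = 486.1 * (1 + 0.733) = 842.4113

842.4113 nm


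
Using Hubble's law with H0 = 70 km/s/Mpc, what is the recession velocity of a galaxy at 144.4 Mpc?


v = H0 * d = 70 * 144.4 = 10108.0

10108.0 km/s


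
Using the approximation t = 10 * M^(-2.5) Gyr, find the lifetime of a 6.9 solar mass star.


t = 10 * M^(-2.5) = 10 * 6.9^(-2.5) = 0.08

0.08 Gyr


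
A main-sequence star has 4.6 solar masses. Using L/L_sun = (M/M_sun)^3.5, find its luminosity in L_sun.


L/L_sun = (M/M_sun)^3.5 = 4.6^3.5 = 208.7625

208.7625 L_sun


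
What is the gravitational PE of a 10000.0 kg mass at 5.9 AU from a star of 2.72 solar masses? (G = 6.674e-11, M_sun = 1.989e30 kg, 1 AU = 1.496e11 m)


M = 2.72 * 1.989e30 kg = 5.41008e+30 kg; r = 5.9 AU * 1.496e11 m/AU = 8.8264e+11 m. U = -GM*m/r = -(6.674e-11 * 5.41008e+30 * 10000.0) / 8.8264e+11 = -4.091e+12

-4.091e+12 J


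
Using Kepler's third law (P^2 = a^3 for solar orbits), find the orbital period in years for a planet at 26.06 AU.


P = a^(3/2) = 26.06^1.5 = 133.0337

133.0337 years


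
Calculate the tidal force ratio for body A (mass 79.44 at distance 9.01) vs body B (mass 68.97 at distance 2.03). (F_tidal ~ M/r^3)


Ratio = (M1/r1^3) / (M2/r2^3) = (79.44/9.01^3) / (68.97/2.03^3) = 0.0132

0.0132


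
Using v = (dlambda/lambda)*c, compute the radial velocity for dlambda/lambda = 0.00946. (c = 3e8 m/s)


v = (dlambda/lambda) * c = 0.00946 * 3e8 = 2.838e+06

2.838e+06 m/s


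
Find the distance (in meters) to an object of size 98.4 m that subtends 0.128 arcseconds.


D = size / theta_rad, theta_rad = 0.128 * pi/(180*3600) = 6.206e-07, D = 1.586e+08

1.586e+08 m


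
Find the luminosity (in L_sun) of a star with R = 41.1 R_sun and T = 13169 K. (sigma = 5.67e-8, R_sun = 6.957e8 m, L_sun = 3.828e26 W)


R = 41.1 * 6.957e8 m = 2.859327e+10 m. L = 4*pi*R^2*sigma*T^4 = 4*pi*(2.859327e+10)^2 * 5.67e-8 * 13169^4 = 1.751990569e+31 W. L/L_sun = 1.751990569e+31 / 3.828e26 = 45767.7787

45767.7787 L_sun


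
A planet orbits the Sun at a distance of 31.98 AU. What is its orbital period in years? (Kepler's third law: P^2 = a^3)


P = a^(3/2) = 31.98^1.5 = 180.8497

180.8497 years


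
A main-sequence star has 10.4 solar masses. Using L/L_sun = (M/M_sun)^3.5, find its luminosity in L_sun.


L/L_sun = (M/M_sun)^3.5 = 10.4^3.5 = 3627.5774

3627.5774 L_sun


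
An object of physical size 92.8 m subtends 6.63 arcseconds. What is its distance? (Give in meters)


D = size / theta_rad, theta_rad = 6.63 * pi/(180*3600) = 3.214e-05, D = 2.887e+06

2.887e+06 m


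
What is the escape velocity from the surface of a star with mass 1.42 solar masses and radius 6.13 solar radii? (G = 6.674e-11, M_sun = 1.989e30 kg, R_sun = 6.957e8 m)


M = 1.42 * 1.989e30 kg = 2.82438e+30 kg; R = 6.13 * 6.957e8 m = 4.264641e+09 m. v_esc = sqrt(2GM/R) = sqrt(2 * 6.674e-11 * 2.82438e+30 / 4.264641e+09) = 297322.9436

297322.9436 m/s


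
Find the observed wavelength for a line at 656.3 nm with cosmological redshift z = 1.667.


lam_obs = lam_emit * (1 + z) = 656.3 * (1 + 1.667) = 1750.3521

1750.3521 nm


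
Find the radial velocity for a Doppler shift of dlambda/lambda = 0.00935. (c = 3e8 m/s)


v = (dlambda/lambda) * c = 0.00935 * 3e8 = 2.805e+06

2.805e+06 m/s


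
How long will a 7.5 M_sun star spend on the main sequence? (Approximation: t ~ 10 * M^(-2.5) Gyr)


t = 10 * M^(-2.5) = 10 * 7.5^(-2.5) = 0.0649

0.0649 Gyr


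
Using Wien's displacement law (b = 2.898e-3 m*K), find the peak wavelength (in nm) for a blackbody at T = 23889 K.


lam_max = b / T = 2.898e-3 / 23889 = 1.213e-07 m = 121.3111 nm

121.3111 nm


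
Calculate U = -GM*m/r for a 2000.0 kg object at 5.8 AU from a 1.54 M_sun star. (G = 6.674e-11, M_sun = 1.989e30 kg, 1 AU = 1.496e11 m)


M = 1.54 * 1.989e30 kg = 3.06306e+30 kg; r = 5.8 AU * 1.496e11 m/AU = 8.6768e+11 m. U = -GM*m/r = -(6.674e-11 * 3.06306e+30 * 2000.0) / 8.6768e+11 = -4.712e+11

-4.712e+11 J


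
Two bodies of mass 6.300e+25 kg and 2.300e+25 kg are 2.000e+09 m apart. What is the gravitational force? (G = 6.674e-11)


F = G*m1*m2/r^2 = 6.674e-11 * 6.300e+25 * 2.300e+25 / (2.000e+09)^2 = 6.674e-11 * 1.449e+51 / 4.000e+18 = 2.418e+22

2.418e+22 N


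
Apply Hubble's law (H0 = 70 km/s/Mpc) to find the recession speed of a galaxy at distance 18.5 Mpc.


v = H0 * d = 70 * 18.5 = 1295.0

1295.0 km/s


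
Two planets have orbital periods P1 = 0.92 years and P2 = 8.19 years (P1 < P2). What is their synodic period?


1/P_syn = |1/P1 - 1/P2| = |1/0.92 - 1/8.19| => P_syn = 1.0364

1.0364 years


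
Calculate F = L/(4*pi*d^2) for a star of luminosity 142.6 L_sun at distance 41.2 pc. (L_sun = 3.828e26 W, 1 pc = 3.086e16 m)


F = L / (4*pi*d^2) = 5.459e+28 / (4*pi*(1.271e+18)^2) = 2.687e-09

2.687e-09 W/m^2


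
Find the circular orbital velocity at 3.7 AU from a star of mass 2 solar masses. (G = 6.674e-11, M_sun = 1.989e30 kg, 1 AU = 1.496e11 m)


v = sqrt(GM/r) = sqrt(6.674e-11 * 3.978e+30 / 5.535e+11) = 21900.7421

21900.7421 m/s


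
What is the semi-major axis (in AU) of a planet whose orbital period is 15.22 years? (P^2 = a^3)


a = P^(2/3) = 15.22^(2/3) = 6.1415

6.1415 AU


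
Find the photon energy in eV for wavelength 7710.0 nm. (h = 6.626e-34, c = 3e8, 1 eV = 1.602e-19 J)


E = hc/lambda = 6.626e-34 * 3e8 / 7.710e-06 = 2.578e-20 J = 0.1609 eV

0.1609 eV


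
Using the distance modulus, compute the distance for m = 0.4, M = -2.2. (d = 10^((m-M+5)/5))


d = 10^((m - M + 5)/5) = 10^((0.4 - -2.2 + 5)/5) = 33.1131

33.1131 pc


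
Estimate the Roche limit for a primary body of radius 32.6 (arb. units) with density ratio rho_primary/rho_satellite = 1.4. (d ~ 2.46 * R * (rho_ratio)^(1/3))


d_Roche = 2.46 * 32.6 * 1.4^(1/3) = 89.7144

89.7144


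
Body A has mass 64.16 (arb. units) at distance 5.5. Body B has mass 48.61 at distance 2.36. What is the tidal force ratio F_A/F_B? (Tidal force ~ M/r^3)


Ratio = (M1/r1^3) / (M2/r2^3) = (64.16/5.5^3) / (48.61/2.36^3) = 0.1043

0.1043


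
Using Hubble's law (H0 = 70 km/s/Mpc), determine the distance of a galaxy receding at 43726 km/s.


d = v / H0 = 43726 / 70 = 624.6571

624.6571 Mpc


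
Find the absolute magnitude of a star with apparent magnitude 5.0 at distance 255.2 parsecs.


M = m - 5*log10(d) + 5 = 5.0 - 5*log10(255.2) + 5 = -2.0344

-2.0344


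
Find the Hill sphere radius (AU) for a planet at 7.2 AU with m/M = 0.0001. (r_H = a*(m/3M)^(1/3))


r_H = a * (m/3M)^(1/3) = 7.2 * (0.0001/3)^(1/3) = 0.2317

0.2317 AU


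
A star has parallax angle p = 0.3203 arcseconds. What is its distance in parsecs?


d = 1/p = 1/0.3203 = 3.1221

3.1221 pc


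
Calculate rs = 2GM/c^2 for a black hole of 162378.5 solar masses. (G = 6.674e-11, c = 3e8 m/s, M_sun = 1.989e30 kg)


M = 162378.5 * 1.989e30 kg = 3.229708365e+35 kg. rs = 2GM/c^2 = 2 * 6.674e-11 * 3.229708365e+35 / (3e8)^2 = 4.790e+08

4.790e+08 m


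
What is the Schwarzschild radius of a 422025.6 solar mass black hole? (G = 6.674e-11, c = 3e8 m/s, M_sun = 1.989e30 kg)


M = 422025.6 * 1.989e30 kg = 8.394089184e+35 kg. rs = 2GM/c^2 = 2 * 6.674e-11 * 8.394089184e+35 / (3e8)^2 = 1.245e+09

1.245e+09 m


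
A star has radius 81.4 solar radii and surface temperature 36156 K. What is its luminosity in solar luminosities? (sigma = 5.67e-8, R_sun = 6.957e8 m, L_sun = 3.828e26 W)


R = 81.4 * 6.957e8 m = 5.662998e+10 m. L = 4*pi*R^2*sigma*T^4 = 4*pi*(5.662998e+10)^2 * 5.67e-8 * 36156^4 = 3.904876027e+33 W. L/L_sun = 3.904876027e+33 / 3.828e26 = 1.020e+07

1.020e+07 L_sun


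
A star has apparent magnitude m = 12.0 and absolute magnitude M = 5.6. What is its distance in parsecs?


d = 10^((m - M + 5)/5) = 10^((12.0 - 5.6 + 5)/5) = 190.5461

190.5461 pc


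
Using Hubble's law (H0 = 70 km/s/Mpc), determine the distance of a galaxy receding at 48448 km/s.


d = v / H0 = 48448 / 70 = 692.1143

692.1143 Mpc


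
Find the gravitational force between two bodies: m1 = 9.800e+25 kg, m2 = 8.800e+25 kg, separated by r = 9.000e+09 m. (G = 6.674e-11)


F = G*m1*m2/r^2 = 6.674e-11 * 9.800e+25 * 8.800e+25 / (9.000e+09)^2 = 6.674e-11 * 8.624e+51 / 8.100e+19 = 7.106e+21

7.106e+21 N


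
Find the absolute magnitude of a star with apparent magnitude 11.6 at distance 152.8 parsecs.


M = m - 5*log10(d) + 5 = 11.6 - 5*log10(152.8) + 5 = 5.6794

5.6794


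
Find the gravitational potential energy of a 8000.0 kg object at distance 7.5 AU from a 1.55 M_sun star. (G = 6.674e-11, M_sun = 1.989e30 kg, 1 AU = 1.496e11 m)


M = 1.55 * 1.989e30 kg = 3.08295e+30 kg; r = 7.5 AU * 1.496e11 m/AU = 1.122e+12 m. U = -GM*m/r = -(6.674e-11 * 3.08295e+30 * 8000.0) / 1.122e+12 = -1.467e+12

-1.467e+12 J


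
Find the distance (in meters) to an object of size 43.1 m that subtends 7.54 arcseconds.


D = size / theta_rad, theta_rad = 7.54 * pi/(180*3600) = 3.655e-05, D = 1.179e+06

1.179e+06 m


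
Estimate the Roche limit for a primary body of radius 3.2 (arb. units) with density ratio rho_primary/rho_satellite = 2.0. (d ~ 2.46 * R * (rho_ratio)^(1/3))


d_Roche = 2.46 * 3.2 * 2.0^(1/3) = 9.9181

9.9181


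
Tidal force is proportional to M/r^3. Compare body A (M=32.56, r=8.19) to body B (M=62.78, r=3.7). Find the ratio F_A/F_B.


Ratio = (M1/r1^3) / (M2/r2^3) = (32.56/8.19^3) / (62.78/3.7^3) = 0.0478

0.0478


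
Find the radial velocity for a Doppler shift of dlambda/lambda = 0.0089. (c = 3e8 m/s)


v = (dlambda/lambda) * c = 0.0089 * 3e8 = 2.670e+06

2.670e+06 m/s


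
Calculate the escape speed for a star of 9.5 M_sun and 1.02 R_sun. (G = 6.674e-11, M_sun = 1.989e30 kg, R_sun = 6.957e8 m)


M = 9.5 * 1.989e30 kg = 1.88955e+31 kg; R = 1.02 * 6.957e8 m = 7.09614e+08 m. v_esc = sqrt(2GM/R) = sqrt(2 * 6.674e-11 * 1.88955e+31 / 7.09614e+08) = 1.885e+06

1.885e+06 m/s


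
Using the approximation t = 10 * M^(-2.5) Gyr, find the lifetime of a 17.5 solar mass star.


t = 10 * M^(-2.5) = 10 * 17.5^(-2.5) = 0.0078

0.0078 Gyr


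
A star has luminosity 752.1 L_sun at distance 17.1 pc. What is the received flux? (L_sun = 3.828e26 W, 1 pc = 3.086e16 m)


F = L / (4*pi*d^2) = 2.879e+29 / (4*pi*(5.277e+17)^2) = 8.227e-08

8.227e-08 W/m^2


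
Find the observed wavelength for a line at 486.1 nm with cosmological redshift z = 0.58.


lam_obs = lam_emit * (1 + z) = 486.1 * (1 + 0.58) = 768.038

768.038 nm


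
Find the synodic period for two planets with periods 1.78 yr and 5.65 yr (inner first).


1/P_syn = |1/P1 - 1/P2| = |1/1.78 - 1/5.65| => P_syn = 2.5987

2.5987 years


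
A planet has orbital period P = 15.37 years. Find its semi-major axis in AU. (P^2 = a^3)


a = P^(2/3) = 15.37^(2/3) = 6.1818

6.1818 AU


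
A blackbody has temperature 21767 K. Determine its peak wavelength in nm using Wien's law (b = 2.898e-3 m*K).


lam_max = b / T = 2.898e-3 / 21767 = 1.331e-07 m = 133.1373 nm

133.1373 nm


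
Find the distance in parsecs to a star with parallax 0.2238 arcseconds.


d = 1/p = 1/0.2238 = 4.4683

4.4683 pc


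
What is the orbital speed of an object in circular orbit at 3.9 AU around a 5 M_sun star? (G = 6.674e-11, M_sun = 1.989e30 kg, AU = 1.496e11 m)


v = sqrt(GM/r) = sqrt(6.674e-11 * 9.945e+30 / 5.834e+11) = 33728.5285

33728.5285 m/s


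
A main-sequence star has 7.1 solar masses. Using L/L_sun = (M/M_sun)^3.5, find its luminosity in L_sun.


L/L_sun = (M/M_sun)^3.5 = 7.1^3.5 = 953.6834

953.6834 L_sun


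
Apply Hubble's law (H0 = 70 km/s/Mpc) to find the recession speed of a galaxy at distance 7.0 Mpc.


v = H0 * d = 70 * 7.0 = 490.0

490.0 km/s


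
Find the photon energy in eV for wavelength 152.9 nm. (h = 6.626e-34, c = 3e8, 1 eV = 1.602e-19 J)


E = hc/lambda = 6.626e-34 * 3e8 / 1.529e-07 = 1.300e-18 J = 8.1153 eV

8.1153 eV


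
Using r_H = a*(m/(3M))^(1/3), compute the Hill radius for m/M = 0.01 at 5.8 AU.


r_H = a * (m/3M)^(1/3) = 5.8 * (0.01/3)^(1/3) = 0.8664

0.8664 AU


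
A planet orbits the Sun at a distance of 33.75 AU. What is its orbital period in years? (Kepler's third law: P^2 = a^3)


P = a^(3/2) = 33.75^1.5 = 196.0698

196.0698 years


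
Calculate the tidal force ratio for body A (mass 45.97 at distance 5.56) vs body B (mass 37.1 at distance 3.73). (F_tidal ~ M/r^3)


Ratio = (M1/r1^3) / (M2/r2^3) = (45.97/5.56^3) / (37.1/3.73^3) = 0.3741

0.3741


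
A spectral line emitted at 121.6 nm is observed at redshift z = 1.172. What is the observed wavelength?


lam_obs = lam_emit * (1 + z) = 121.6 * (1 + 1.172) = 264.1152

264.1152 nm


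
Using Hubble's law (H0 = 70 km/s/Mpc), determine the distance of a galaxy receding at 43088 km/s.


d = v / H0 = 43088 / 70 = 615.5429

615.5429 Mpc


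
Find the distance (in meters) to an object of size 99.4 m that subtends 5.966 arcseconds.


D = size / theta_rad, theta_rad = 5.966 * pi/(180*3600) = 2.892e-05, D = 3.437e+06

3.437e+06 m


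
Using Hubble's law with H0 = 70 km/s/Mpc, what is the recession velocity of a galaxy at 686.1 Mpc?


v = H0 * d = 70 * 686.1 = 48027.0

48027.0 km/s


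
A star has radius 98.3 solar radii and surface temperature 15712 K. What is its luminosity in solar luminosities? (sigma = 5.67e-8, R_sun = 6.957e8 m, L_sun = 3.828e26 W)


R = 98.3 * 6.957e8 m = 6.838731e+10 m. L = 4*pi*R^2*sigma*T^4 = 4*pi*(6.838731e+10)^2 * 5.67e-8 * 15712^4 = 2.03081259e+32 W. L/L_sun = 2.03081259e+32 / 3.828e26 = 530515.3055

530515.3055 L_sun


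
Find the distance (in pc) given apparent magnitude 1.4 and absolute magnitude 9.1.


d = 10^((m - M + 5)/5) = 10^((1.4 - 9.1 + 5)/5) = 0.2884

0.2884 pc


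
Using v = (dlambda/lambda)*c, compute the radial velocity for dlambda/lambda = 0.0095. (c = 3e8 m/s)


v = (dlambda/lambda) * c = 0.0095 * 3e8 = 2.850e+06

2.850e+06 m/s


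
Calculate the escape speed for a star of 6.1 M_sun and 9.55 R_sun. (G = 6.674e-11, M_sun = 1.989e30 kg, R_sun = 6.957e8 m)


M = 6.1 * 1.989e30 kg = 1.21329e+31 kg; R = 9.55 * 6.957e8 m = 6.643935e+09 m. v_esc = sqrt(2GM/R) = sqrt(2 * 6.674e-11 * 1.21329e+31 / 6.643935e+09) = 493716.5898

493716.5898 m/s


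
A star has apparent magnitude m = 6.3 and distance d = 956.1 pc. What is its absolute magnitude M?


M = m - 5*log10(d) + 5 = 6.3 - 5*log10(956.1) + 5 = -3.6025

-3.6025


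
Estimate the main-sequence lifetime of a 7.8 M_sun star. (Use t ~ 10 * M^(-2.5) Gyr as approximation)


t = 10 * M^(-2.5) = 10 * 7.8^(-2.5) = 0.0589

0.0589 Gyr


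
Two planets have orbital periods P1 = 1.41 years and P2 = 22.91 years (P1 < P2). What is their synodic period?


1/P_syn = |1/P1 - 1/P2| = |1/1.41 - 1/22.91| => P_syn = 1.5025

1.5025 years


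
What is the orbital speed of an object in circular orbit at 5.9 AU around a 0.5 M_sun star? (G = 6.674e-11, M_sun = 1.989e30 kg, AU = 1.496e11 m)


v = sqrt(GM/r) = sqrt(6.674e-11 * 9.945e+29 / 8.826e+11) = 8671.689

8671.689 m/s


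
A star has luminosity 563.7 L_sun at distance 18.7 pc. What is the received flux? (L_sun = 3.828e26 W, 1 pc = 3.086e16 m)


F = L / (4*pi*d^2) = 2.158e+29 / (4*pi*(5.771e+17)^2) = 5.156e-08

5.156e-08 W/m^2


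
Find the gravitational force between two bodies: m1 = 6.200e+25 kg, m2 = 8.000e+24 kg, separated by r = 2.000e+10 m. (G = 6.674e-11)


F = G*m1*m2/r^2 = 6.674e-11 * 6.200e+25 * 8.000e+24 / (2.000e+10)^2 = 6.674e-11 * 4.960e+50 / 4.000e+20 = 8.276e+19

8.276e+19 N


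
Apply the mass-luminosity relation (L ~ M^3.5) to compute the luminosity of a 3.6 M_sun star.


L/L_sun = (M/M_sun)^3.5 = 3.6^3.5 = 88.5235

88.5235 L_sun


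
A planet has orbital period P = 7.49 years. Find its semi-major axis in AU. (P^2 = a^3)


a = P^(2/3) = 7.49^(2/3) = 3.8281

3.8281 AU


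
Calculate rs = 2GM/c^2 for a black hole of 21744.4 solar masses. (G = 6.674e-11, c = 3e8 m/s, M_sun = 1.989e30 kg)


M = 21744.4 * 1.989e30 kg = 4.32496116e+34 kg. rs = 2GM/c^2 = 2 * 6.674e-11 * 4.32496116e+34 / (3e8)^2 = 6.414e+07

6.414e+07 m


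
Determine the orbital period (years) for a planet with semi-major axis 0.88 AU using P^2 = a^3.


P = a^(3/2) = 0.88^1.5 = 0.8255

0.8255 years


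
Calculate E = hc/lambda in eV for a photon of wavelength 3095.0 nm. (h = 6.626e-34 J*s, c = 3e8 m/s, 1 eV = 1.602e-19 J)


E = hc/lambda = 6.626e-34 * 3e8 / 3.095e-06 = 6.423e-20 J = 0.4009 eV

0.4009 eV


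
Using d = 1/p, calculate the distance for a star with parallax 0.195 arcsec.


d = 1/p = 1/0.195 = 5.1282

5.1282 pc


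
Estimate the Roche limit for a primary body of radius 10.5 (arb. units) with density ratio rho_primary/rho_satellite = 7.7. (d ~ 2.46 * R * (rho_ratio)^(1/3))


d_Roche = 2.46 * 10.5 * 7.7^(1/3) = 51.006

51.006


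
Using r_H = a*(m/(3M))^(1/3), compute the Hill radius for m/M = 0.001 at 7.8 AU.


r_H = a * (m/3M)^(1/3) = 7.8 * (0.001/3)^(1/3) = 0.5408

0.5408 AU


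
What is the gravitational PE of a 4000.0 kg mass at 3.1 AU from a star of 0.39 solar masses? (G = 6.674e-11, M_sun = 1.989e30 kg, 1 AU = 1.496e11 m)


M = 0.39 * 1.989e30 kg = 7.7571e+29 kg; r = 3.1 AU * 1.496e11 m/AU = 4.6376e+11 m. U = -GM*m/r = -(6.674e-11 * 7.7571e+29 * 4000.0) / 4.6376e+11 = -4.465e+11

-4.465e+11 J


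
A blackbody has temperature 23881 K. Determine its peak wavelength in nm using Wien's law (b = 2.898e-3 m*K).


lam_max = b / T = 2.898e-3 / 23881 = 1.214e-07 m = 121.3517 nm

121.3517 nm


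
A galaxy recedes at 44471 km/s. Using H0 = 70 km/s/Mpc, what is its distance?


d = v / H0 = 44471 / 70 = 635.3

635.3 Mpc


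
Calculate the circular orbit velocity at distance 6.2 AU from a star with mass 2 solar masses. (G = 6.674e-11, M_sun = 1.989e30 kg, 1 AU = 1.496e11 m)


v = sqrt(GM/r) = sqrt(6.674e-11 * 3.978e+30 / 9.275e+11) = 16918.5777

16918.5777 m/s


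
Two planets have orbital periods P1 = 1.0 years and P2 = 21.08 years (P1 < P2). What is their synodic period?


1/P_syn = |1/P1 - 1/P2| = |1/1.0 - 1/21.08| => P_syn = 1.0498

1.0498 years


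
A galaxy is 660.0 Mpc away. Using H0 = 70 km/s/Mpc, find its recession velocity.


v = H0 * d = 70 * 660.0 = 46200.0

46200.0 km/s


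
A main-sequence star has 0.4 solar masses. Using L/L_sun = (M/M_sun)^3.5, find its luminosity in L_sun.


L/L_sun = (M/M_sun)^3.5 = 0.4^3.5 = 0.0405

0.0405 L_sun


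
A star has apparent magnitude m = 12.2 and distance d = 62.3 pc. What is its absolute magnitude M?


M = m - 5*log10(d) + 5 = 12.2 - 5*log10(62.3) + 5 = 8.2276

8.2276


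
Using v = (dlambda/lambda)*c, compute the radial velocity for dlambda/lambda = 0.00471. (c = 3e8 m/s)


v = (dlambda/lambda) * c = 0.00471 * 3e8 = 1.413e+06

1.413e+06 m/s


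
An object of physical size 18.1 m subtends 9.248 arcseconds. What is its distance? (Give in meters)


D = size / theta_rad, theta_rad = 9.248 * pi/(180*3600) = 4.484e-05, D = 403697.3392

403697.3392 m


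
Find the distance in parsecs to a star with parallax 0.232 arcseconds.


d = 1/p = 1/0.232 = 4.3103

4.3103 pc


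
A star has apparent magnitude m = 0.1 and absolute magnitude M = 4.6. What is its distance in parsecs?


d = 10^((m - M + 5)/5) = 10^((0.1 - 4.6 + 5)/5) = 1.2589

1.2589 pc


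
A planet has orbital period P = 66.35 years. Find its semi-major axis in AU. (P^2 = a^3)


a = P^(2/3) = 66.35^(2/3) = 16.3893

16.3893 AU


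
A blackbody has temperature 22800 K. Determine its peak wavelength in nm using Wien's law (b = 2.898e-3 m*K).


lam_max = b / T = 2.898e-3 / 22800 = 1.271e-07 m = 127.1053 nm

127.1053 nm


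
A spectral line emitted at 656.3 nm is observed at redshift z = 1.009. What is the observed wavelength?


lam_obs = lam_emit * (1 + z) = 656.3 * (1 + 1.009) = 1318.5067

1318.5067 nm


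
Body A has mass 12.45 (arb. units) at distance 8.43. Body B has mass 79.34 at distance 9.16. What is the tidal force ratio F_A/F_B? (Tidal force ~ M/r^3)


Ratio = (M1/r1^3) / (M2/r2^3) = (12.45/8.43^3) / (79.34/9.16^3) = 0.2013

0.2013


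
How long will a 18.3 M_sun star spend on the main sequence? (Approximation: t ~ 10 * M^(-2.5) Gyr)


t = 10 * M^(-2.5) = 10 * 18.3^(-2.5) = 0.007

0.007 Gyr


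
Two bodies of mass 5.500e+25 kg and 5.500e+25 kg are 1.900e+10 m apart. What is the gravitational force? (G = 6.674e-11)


F = G*m1*m2/r^2 = 6.674e-11 * 5.500e+25 * 5.500e+25 / (1.900e+10)^2 = 6.674e-11 * 3.025e+51 / 3.610e+20 = 5.592e+20

5.592e+20 N


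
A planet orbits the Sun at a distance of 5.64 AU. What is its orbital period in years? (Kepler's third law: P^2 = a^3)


P = a^(3/2) = 5.64^1.5 = 13.3943

13.3943 years


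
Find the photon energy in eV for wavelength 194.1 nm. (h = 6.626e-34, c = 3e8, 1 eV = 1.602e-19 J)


E = hc/lambda = 6.626e-34 * 3e8 / 1.941e-07 = 1.024e-18 J = 6.3927 eV

6.3927 eV


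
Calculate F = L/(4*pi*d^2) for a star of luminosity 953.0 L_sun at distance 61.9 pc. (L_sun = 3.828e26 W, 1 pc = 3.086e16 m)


F = L / (4*pi*d^2) = 3.648e+29 / (4*pi*(1.910e+18)^2) = 7.956e-09

7.956e-09 W/m^2


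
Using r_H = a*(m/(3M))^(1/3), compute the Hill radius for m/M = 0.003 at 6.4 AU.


r_H = a * (m/3M)^(1/3) = 6.4 * (0.003/3)^(1/3) = 0.64

0.64 AU


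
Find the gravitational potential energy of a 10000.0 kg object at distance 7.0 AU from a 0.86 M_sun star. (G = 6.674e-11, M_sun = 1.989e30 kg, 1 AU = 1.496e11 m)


M = 0.86 * 1.989e30 kg = 1.71054e+30 kg; r = 7.0 AU * 1.496e11 m/AU = 1.0472e+12 m. U = -GM*m/r = -(6.674e-11 * 1.71054e+30 * 10000.0) / 1.0472e+12 = -1.090e+12

-1.090e+12 J


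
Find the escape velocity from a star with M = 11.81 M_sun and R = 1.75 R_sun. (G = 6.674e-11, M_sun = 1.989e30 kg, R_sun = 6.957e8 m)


M = 11.81 * 1.989e30 kg = 2.349009e+31 kg; R = 1.75 * 6.957e8 m = 1.217475e+09 m. v_esc = sqrt(2GM/R) = sqrt(2 * 6.674e-11 * 2.349009e+31 / 1.217475e+09) = 1.605e+06

1.605e+06 m/s


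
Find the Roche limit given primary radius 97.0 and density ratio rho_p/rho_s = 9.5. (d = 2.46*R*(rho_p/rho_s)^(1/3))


d_Roche = 2.46 * 97.0 * 9.5^(1/3) = 505.3761

505.3761


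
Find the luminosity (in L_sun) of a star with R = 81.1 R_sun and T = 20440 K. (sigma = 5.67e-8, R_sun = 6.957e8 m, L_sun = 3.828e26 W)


R = 81.1 * 6.957e8 m = 5.642127e+10 m. L = 4*pi*R^2*sigma*T^4 = 4*pi*(5.642127e+10)^2 * 5.67e-8 * 20440^4 = 3.959152259e+32 W. L/L_sun = 3.959152259e+32 / 3.828e26 = 1.034e+06

1.034e+06 L_sun


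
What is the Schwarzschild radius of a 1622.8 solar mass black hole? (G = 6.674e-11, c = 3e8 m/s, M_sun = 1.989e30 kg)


M = 1622.8 * 1.989e30 kg = 3.2277492e+33 kg. rs = 2GM/c^2 = 2 * 6.674e-11 * 3.2277492e+33 / (3e8)^2 = 4.787e+06

4.787e+06 m


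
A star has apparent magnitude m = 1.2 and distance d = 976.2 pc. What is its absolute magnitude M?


M = m - 5*log10(d) + 5 = 1.2 - 5*log10(976.2) + 5 = -8.7477

-8.7477


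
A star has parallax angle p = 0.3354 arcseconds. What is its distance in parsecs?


d = 1/p = 1/0.3354 = 2.9815

2.9815 pc


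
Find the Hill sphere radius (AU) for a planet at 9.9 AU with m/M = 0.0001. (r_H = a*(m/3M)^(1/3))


r_H = a * (m/3M)^(1/3) = 9.9 * (0.0001/3)^(1/3) = 0.3186

0.3186 AU


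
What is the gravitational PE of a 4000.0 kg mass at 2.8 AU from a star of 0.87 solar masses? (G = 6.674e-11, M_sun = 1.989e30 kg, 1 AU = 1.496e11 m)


M = 0.87 * 1.989e30 kg = 1.73043e+30 kg; r = 2.8 AU * 1.496e11 m/AU = 4.1888e+11 m. U = -GM*m/r = -(6.674e-11 * 1.73043e+30 * 4000.0) / 4.1888e+11 = -1.103e+12

-1.103e+12 J


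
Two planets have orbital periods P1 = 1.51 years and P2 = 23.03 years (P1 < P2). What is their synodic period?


1/P_syn = |1/P1 - 1/P2| = |1/1.51 - 1/23.03| => P_syn = 1.616

1.616 years


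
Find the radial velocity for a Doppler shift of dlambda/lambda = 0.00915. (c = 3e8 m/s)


v = (dlambda/lambda) * c = 0.00915 * 3e8 = 2.745e+06

2.745e+06 m/s


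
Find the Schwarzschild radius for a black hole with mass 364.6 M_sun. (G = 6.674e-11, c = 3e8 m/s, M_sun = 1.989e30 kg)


M = 364.6 * 1.989e30 kg = 7.251894e+32 kg. rs = 2GM/c^2 = 2 * 6.674e-11 * 7.251894e+32 / (3e8)^2 = 1.076e+06

1.076e+06 m


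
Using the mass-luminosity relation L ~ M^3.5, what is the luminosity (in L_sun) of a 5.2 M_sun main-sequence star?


L/L_sun = (M/M_sun)^3.5 = 5.2^3.5 = 320.6356

320.6356 L_sun


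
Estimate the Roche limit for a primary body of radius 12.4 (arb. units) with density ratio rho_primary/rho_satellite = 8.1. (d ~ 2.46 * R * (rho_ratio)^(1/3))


d_Roche = 2.46 * 12.4 * 8.1^(1/3) = 61.2611

61.2611


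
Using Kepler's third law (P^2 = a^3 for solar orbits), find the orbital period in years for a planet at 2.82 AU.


P = a^(3/2) = 2.82^1.5 = 4.7356

4.7356 years


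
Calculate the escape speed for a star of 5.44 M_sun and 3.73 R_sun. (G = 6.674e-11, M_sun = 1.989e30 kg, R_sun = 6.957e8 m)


M = 5.44 * 1.989e30 kg = 1.082016e+31 kg; R = 3.73 * 6.957e8 m = 2.594961e+09 m. v_esc = sqrt(2GM/R) = sqrt(2 * 6.674e-11 * 1.082016e+31 / 2.594961e+09) = 746035.5498

746035.5498 m/s


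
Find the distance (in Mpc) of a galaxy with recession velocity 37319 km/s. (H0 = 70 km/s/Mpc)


d = v / H0 = 37319 / 70 = 533.1286

533.1286 Mpc


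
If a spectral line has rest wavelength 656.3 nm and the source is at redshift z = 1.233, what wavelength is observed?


lam_obs = lam_emit * (1 + z) = 656.3 * (1 + 1.233) = 1465.5179

1465.5179 nm


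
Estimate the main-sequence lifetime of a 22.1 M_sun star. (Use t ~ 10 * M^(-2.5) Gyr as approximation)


t = 10 * M^(-2.5) = 10 * 22.1^(-2.5) = 0.0044

0.0044 Gyr


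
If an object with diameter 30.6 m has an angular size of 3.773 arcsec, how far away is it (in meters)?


D = size / theta_rad, theta_rad = 3.773 * pi/(180*3600) = 1.829e-05, D = 1.673e+06

1.673e+06 m


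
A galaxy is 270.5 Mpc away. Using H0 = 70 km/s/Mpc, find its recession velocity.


v = H0 * d = 70 * 270.5 = 18935.0

18935.0 km/s


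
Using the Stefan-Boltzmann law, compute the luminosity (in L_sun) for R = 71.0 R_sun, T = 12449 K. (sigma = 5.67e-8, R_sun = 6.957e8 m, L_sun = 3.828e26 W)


R = 71.0 * 6.957e8 m = 4.93947e+10 m. L = 4*pi*R^2*sigma*T^4 = 4*pi*(4.93947e+10)^2 * 5.67e-8 * 12449^4 = 4.175336623e+31 W. L/L_sun = 4.175336623e+31 / 3.828e26 = 109073.5795

109073.5795 L_sun


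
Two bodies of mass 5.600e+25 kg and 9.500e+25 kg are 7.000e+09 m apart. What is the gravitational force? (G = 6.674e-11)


F = G*m1*m2/r^2 = 6.674e-11 * 5.600e+25 * 9.500e+25 / (7.000e+09)^2 = 6.674e-11 * 5.320e+51 / 4.900e+19 = 7.246e+21

7.246e+21 N


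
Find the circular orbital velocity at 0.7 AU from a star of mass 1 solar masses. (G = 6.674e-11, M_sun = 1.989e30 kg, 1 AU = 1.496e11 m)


v = sqrt(GM/r) = sqrt(6.674e-11 * 1.989e+30 / 1.047e+11) = 35603.7445

35603.7445 m/s


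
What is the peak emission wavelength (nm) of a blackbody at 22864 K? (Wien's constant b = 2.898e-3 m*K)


lam_max = b / T = 2.898e-3 / 22864 = 1.267e-07 m = 126.7495 nm

126.7495 nm


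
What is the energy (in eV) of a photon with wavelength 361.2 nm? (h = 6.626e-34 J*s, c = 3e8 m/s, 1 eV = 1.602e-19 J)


E = hc/lambda = 6.626e-34 * 3e8 / 3.612e-07 = 5.503e-19 J = 3.4353 eV

3.4353 eV


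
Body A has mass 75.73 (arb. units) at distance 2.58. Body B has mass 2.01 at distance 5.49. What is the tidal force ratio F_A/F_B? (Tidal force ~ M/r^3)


Ratio = (M1/r1^3) / (M2/r2^3) = (75.73/2.58^3) / (2.01/5.49^3) = 363.0194

363.0194


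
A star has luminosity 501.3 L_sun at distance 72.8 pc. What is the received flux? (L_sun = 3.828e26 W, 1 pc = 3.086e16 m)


F = L / (4*pi*d^2) = 1.919e+29 / (4*pi*(2.247e+18)^2) = 3.026e-09

3.026e-09 W/m^2


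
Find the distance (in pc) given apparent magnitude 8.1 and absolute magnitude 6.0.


d = 10^((m - M + 5)/5) = 10^((8.1 - 6.0 + 5)/5) = 26.3027

26.3027 pc


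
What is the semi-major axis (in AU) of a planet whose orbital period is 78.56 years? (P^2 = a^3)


a = P^(2/3) = 78.56^(2/3) = 18.3429

18.3429 AU


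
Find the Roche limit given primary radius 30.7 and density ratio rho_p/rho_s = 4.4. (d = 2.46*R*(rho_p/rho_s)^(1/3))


d_Roche = 2.46 * 30.7 * 4.4^(1/3) = 123.7536

123.7536


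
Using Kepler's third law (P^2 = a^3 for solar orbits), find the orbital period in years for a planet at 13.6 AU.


P = a^(3/2) = 13.6^1.5 = 50.1543

50.1543 years


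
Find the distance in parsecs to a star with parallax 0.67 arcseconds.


d = 1/p = 1/0.67 = 1.4925

1.4925 pc


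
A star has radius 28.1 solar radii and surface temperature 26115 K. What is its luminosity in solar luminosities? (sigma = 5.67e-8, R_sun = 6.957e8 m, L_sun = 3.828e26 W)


R = 28.1 * 6.957e8 m = 1.954917e+10 m. L = 4*pi*R^2*sigma*T^4 = 4*pi*(1.954917e+10)^2 * 5.67e-8 * 26115^4 = 1.266513111e+32 W. L/L_sun = 1.266513111e+32 / 3.828e26 = 330855.0448

330855.0448 L_sun


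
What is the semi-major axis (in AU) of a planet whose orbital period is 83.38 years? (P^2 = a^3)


a = P^(2/3) = 83.38^(2/3) = 19.0857

19.0857 AU


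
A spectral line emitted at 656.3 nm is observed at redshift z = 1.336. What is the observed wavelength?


lam_obs = lam_emit * (1 + z) = 656.3 * (1 + 1.336) = 1533.1168

1533.1168 nm


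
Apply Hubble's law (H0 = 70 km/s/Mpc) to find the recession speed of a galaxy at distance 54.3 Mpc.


v = H0 * d = 70 * 54.3 = 3801.0

3801.0 km/s


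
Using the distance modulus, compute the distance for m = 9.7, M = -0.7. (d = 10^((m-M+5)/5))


d = 10^((m - M + 5)/5) = 10^((9.7 - -0.7 + 5)/5) = 1202.2644

1202.2644 pc


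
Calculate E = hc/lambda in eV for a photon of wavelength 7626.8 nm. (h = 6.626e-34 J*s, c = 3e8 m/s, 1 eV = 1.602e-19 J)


E = hc/lambda = 6.626e-34 * 3e8 / 7.627e-06 = 2.606e-20 J = 0.1627 eV

0.1627 eV


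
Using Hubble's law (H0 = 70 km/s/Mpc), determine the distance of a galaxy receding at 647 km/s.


d = v / H0 = 647 / 70 = 9.2429

9.2429 Mpc


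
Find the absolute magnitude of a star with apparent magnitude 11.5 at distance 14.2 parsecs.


M = m - 5*log10(d) + 5 = 11.5 - 5*log10(14.2) + 5 = 10.7386

10.7386


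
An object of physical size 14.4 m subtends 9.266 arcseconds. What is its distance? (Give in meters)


D = size / theta_rad, theta_rad = 9.266 * pi/(180*3600) = 4.492e-05, D = 320549.6665

320549.6665 m


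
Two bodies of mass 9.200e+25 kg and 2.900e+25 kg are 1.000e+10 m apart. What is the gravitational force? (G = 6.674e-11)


F = G*m1*m2/r^2 = 6.674e-11 * 9.200e+25 * 2.900e+25 / (1.000e+10)^2 = 6.674e-11 * 2.668e+51 / 1.000e+20 = 1.781e+21

1.781e+21 N


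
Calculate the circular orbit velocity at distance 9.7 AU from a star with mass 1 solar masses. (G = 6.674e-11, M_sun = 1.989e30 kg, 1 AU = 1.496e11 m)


v = sqrt(GM/r) = sqrt(6.674e-11 * 1.989e+30 / 1.451e+12) = 9564.4242

9564.4242 m/s


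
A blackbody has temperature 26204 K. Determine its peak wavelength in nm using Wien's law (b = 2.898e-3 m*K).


lam_max = b / T = 2.898e-3 / 26204 = 1.106e-07 m = 110.5938 nm

110.5938 nm
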